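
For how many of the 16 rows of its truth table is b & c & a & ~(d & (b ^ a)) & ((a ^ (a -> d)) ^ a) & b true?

1

a  b  c  d  |  (b & c)  ((b & c) & a)  (b ^ a)  (d & (b ^ a))  ~(d & (b ^ a))  (a -> d)  (a ^ (a -> d))  ((a ^ (a -> d)) ^ a)  φ
1  1  1  1  |     1           1           0           0              1            1            0                  1            1
1  1  1  0  |     1           1           0           0              1            0            1                  0            0
1  1  0  1  |     0           0           0           0              1            1            0                  1            0
1  1  0  0  |     0           0           0           0              1            0            1                  0            0
1  0  1  1  |     0           0           1           1              0            1            0                  1            0
1  0  1  0  |     0           0           1           0              1            0            1                  0            0
1  0  0  1  |     0           0           1           1              0            1            0                  1            0
1  0  0  0  |     0           0           1           0              1            0            1                  0            0
0  1  1  1  |     1           0           1           1              0            1            1                  1            0
0  1  1  0  |     1           0           1           0              1            1            1                  1            0
0  1  0  1  |     0           0           1           1              0            1            1                  1            0
0  1  0  0  |     0           0           1           0              1            1            1                  1            0
0  0  1  1  |     0           0           0           0              1            1            1                  1            0
0  0  1  0  |     0           0           0           0              1            1            1                  1            0
0  0  0  1  |     0           0           0           0              1            1            1                  1            0
0  0  0  0  |     0           0           0           0              1            1            1                  1            0
The formula is true on 1 of the 16 rows.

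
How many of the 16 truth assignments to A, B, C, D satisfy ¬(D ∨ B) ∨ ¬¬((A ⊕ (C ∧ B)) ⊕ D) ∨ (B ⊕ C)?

13

A | B | C | D | (D ∨ B) | ¬(D ∨ B) | (C ∧ B) | (A ⊕ (C ∧ B)) | ((A ⊕ (C ∧ B)) ⊕ D) | ¬((A ⊕ (C ∧ B)) ⊕ D) | ¬¬((A ⊕ (C ∧ B)) ⊕ D) | (B ⊕ C) | φ
- | - | - | - | ------- | -------- | ------- | ------------- | ------------------- | -------------------- | --------------------- | ------- | -
T | T | T | T |    T    |    F     |    T    |       F       |          T          |          F           |           T           |    F    | T
T | T | T | F |    T    |    F     |    T    |       F       |          F          |          T           |           F           |    F    | F
T | T | F | T |    T    |    F     |    F    |       T       |          F          |          T           |           F           |    T    | T
T | T | F | F |    T    |    F     |    F    |       T       |          T          |          F           |           T           |    T    | T
T | F | T | T |    T    |    F     |    F    |       T       |          F          |          T           |           F           |    T    | T
T | F | T | F |    F    |    T     |    F    |       T       |          T          |          F           |           T           |    T    | T
T | F | F | T |    T    |    F     |    F    |       T       |          F          |          T           |           F           |    F    | F
T | F | F | F |    F    |    T     |    F    |       T       |          T          |          F           |           T           |    F    | T
F | T | T | T |    T    |    F     |    T    |       T       |          F          |          T           |           F           |    F    | F
F | T | T | F |    T    |    F     |    T    |       T       |          T          |          F           |           T           |    F    | T
F | T | F | T |    T    |    F     |    F    |       F       |          T          |          F           |           T           |    T    | T
F | T | F | F |    T    |    F     |    F    |       F       |          F          |          T           |           F           |    T    | T
F | F | T | T |    T    |    F     |    F    |       F       |          T          |          F           |           T           |    T    | T
F | F | T | F |    F    |    T     |    F    |       F       |          F          |          T           |           F           |    T    | T
F | F | F | T |    T    |    F     |    F    |       F       |          T          |          F           |           T           |    F    | T
F | F | F | F |    F    |    T     |    F    |       F       |          F          |          T           |           F           |    F    | T
The formula is true on 13 of the 16 rows.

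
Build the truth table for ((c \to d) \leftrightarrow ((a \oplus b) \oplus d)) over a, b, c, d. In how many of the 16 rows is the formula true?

8

a  b  c  d  |  (c \to d)  (a \oplus b)  ((a \oplus b) \oplus d)  φ
0  0  0  0  |      1           0                   0             0
0  0  0  1  |      1           0                   1             1
0  0  1  0  |      0           0                   0             1
0  0  1  1  |      1           0                   1             1
0  1  0  0  |      1           1                   1             1
0  1  0  1  |      1           1                   0             0
0  1  1  0  |      0           1                   1             0
0  1  1  1  |      1           1                   0             0
1  0  0  0  |      1           1                   1             1
1  0  0  1  |      1           1                   0             0
1  0  1  0  |      0           1                   1             0
1  0  1  1  |      1           1                   0             0
1  1  0  0  |      1           0                   0             0
1  1  0  1  |      1           0                   1             1
1  1  1  0  |      0           0                   0             1
1  1  1  1  |      1           0                   1             1
The formula is true on 8 of the 16 rows.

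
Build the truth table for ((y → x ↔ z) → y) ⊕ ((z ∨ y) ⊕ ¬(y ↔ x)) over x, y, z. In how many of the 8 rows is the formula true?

4

x  y  z  |  φ
T  T  T  |  F
T  T  F  |  F
T  F  T  |  F
T  F  F  |  F
F  T  T  |  T
F  T  F  |  T
F  F  T  |  T
F  F  F  |  T
The formula is true on 4 of the 8 rows.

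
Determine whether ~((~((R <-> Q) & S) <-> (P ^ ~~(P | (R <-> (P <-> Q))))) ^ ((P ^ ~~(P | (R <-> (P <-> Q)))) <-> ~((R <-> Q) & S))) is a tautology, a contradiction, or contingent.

P | Q | R | S || φ
1 | 1 | 1 | 1 || 1
1 | 1 | 1 | 0 || 1
1 | 1 | 0 | 1 || 1
1 | 1 | 0 | 0 || 1
1 | 0 | 1 | 1 || 1
1 | 0 | 1 | 0 || 1
1 | 0 | 0 | 1 || 1
1 | 0 | 0 | 0 || 1
0 | 1 | 1 | 1 || 1
0 | 1 | 1 | 0 || 1
0 | 1 | 0 | 1 || 1
0 | 1 | 0 | 0 || 1
0 | 0 | 1 | 1 || 1
0 | 0 | 1 | 0 || 1
0 | 0 | 0 | 1 || 1
0 | 0 | 0 | 0 || 1
Every row is 1, so the formula is a tautology.

tautology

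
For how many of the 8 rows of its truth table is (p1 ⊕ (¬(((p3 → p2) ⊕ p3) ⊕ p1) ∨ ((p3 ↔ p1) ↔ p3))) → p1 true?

p1  p2  p3  |  (p3 → p2)  ((p3 → p2) ⊕ p3)  (((p3 → p2) ⊕ p3) ⊕ p1)  ¬(((p3 → p2) ⊕ p3) ⊕ p1)  (p3 ↔ p1)  ((p3 ↔ p1) ↔ p3)  φ
T   T   T   |      T             F                     T                        F                  T             T          T
T   T   F   |      T             T                     F                        T                  F             T          T
T   F   T   |      F             T                     F                        T                  T             T          T
T   F   F   |      T             T                     F                        T                  F             T          T
F   T   T   |      T             F                     F                        T                  F             F          F
F   T   F   |      T             T                     T                        F                  T             F          T
F   F   T   |      F             T                     T                        F                  F             F          T
F   F   F   |      T             T                     T                        F                  T             F          T
The formula is true on 7 of the 8 rows.

7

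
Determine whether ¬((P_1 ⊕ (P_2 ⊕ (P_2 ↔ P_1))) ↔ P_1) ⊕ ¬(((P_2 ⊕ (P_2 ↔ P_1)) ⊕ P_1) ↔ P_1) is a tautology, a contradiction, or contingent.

contradiction

P_1 | P_2 || φ
 0  |  0  || 0
 0  |  1  || 0
 1  |  0  || 0
 1  |  1  || 0
Every row is 0, so the formula is a contradiction.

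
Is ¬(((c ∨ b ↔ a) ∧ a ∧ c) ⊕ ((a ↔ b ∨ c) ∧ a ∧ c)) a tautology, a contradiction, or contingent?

a  b  c  |  (c ∨ b)  ((c ∨ b) ↔ a)  (((c ∨ b) ↔ a) ∧ a ∧ c)  (b ∨ c)  (a ↔ (b ∨ c))  ((a ↔ (b ∨ c)) ∧ a ∧ c)  φ
1  1  1  |     1           1                   1                1           1                   1             1
1  1  0  |     1           1                   0                1           1                   0             1
1  0  1  |     1           1                   1                1           1                   1             1
1  0  0  |     0           0                   0                0           0                   0             1
0  1  1  |     1           0                   0                1           0                   0             1
0  1  0  |     1           0                   0                1           0                   0             1
0  0  1  |     1           0                   0                1           0                   0             1
0  0  0  |     0           1                   0                0           1                   0             1
Every row is 1, so the formula is a tautology.

tautology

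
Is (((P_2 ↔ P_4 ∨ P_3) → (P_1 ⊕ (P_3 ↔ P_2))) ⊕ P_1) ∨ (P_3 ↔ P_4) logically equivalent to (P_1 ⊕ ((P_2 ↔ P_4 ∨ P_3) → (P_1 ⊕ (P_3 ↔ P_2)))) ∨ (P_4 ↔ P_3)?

P_1 | P_2 | P_3 | P_4 || φ | ψ
 T  |  T  |  T  |  T  || T | T
 T  |  T  |  T  |  F  || T | T
 T  |  T  |  F  |  T  || F | F
 T  |  T  |  F  |  F  || T | T
 T  |  F  |  T  |  T  || T | T
 T  |  F  |  T  |  F  || F | F
 T  |  F  |  F  |  T  || F | F
 T  |  F  |  F  |  F  || T | T
 F  |  T  |  T  |  T  || T | T
 F  |  T  |  T  |  F  || T | T
 F  |  T  |  F  |  T  || F | F
 F  |  T  |  F  |  F  || T | T
 F  |  F  |  T  |  T  || T | T
 F  |  F  |  T  |  F  || T | T
 F  |  F  |  F  |  T  || T | T
 F  |  F  |  F  |  F  || T | T
The columns for φ and ψ agree on every row, so they are logically equivalent.

equivalent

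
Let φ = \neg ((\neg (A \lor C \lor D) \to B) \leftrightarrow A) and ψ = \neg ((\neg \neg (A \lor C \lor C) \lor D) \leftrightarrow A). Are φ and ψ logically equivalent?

not equivalent

A | B | C | D | φ | ψ
- | - | - | - | - | -
T | T | T | T | F | F
T | T | T | F | F | F
T | T | F | T | F | F
T | T | F | F | F | F
T | F | T | T | F | F
T | F | T | F | F | F
T | F | F | T | F | F
T | F | F | F | F | F
F | T | T | T | T | T
F | T | T | F | T | T
F | T | F | T | T | T
F | T | F | F | T | F
F | F | T | T | T | T
F | F | T | F | T | T
F | F | F | T | T | T
F | F | F | F | F | F
The columns differ at A=F, B=T, C=F, D=F (φ=T, ψ=F), so they are not equivalent.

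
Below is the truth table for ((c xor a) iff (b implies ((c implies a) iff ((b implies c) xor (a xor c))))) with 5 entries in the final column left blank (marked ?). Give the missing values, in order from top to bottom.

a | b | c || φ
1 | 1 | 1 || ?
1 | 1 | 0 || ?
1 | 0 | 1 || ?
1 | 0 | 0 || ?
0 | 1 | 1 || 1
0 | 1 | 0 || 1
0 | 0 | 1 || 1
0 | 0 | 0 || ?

0, 1, 0, 1, 0

Row a=1, b=1, c=1: (c xor a) = 0, (b implies ((c implies a) iff ((b implies c) xor (a xor c)))) = 1, so the formula = 0.
Row a=1, b=1, c=0: (c xor a) = 1, (b implies ((c implies a) iff ((b implies c) xor (a xor c)))) = 1, so the formula = 1.
Row a=1, b=0, c=1: (c xor a) = 0, (b implies ((c implies a) iff ((b implies c) xor (a xor c)))) = 1, so the formula = 0.
Row a=1, b=0, c=0: (c xor a) = 1, (b implies ((c implies a) iff ((b implies c) xor (a xor c)))) = 1, so the formula = 1.
Row a=0, b=0, c=0: (c xor a) = 0, (b implies ((c implies a) iff ((b implies c) xor (a xor c)))) = 1, so the formula = 0.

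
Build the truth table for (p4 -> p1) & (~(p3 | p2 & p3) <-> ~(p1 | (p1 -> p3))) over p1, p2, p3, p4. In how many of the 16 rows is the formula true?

6

p1  p2  p3  p4  |  φ
T   T   T   T   |  T
T   T   T   F   |  T
T   T   F   T   |  F
T   T   F   F   |  F
T   F   T   T   |  T
T   F   T   F   |  T
T   F   F   T   |  F
T   F   F   F   |  F
F   T   T   T   |  F
F   T   T   F   |  T
F   T   F   T   |  F
F   T   F   F   |  F
F   F   T   T   |  F
F   F   T   F   |  T
F   F   F   T   |  F
F   F   F   F   |  F
The formula is true on 6 of the 16 rows.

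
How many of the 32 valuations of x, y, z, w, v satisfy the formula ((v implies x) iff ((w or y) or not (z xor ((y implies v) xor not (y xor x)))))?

x | y | z | w | v | φ
- | - | - | - | - | -
F | F | F | F | F | T
F | F | F | F | T | F
F | F | F | T | F | T
F | F | F | T | T | F
F | F | T | F | F | F
F | F | T | F | T | T
F | F | T | T | F | T
F | F | T | T | T | F
F | T | F | F | F | T
F | T | F | F | T | F
F | T | F | T | F | T
F | T | F | T | T | F
F | T | T | F | F | T
F | T | T | F | T | F
F | T | T | T | F | T
F | T | T | T | T | F
T | F | F | F | F | F
T | F | F | F | T | F
T | F | F | T | F | T
T | F | F | T | T | T
T | F | T | F | F | T
T | F | T | F | T | T
T | F | T | T | F | T
T | F | T | T | T | T
T | T | F | F | F | T
T | T | F | F | T | T
T | T | F | T | F | T
T | T | F | T | T | T
T | T | T | F | F | T
T | T | T | F | T | T
T | T | T | T | F | T
T | T | T | T | T | T
The formula is true on 22 of the 32 rows.

22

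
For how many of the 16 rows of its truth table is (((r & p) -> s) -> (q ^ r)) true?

9

p | q | r | s | (r & p) | ((r & p) -> s) | (q ^ r) | (((r & p) -> s) -> (q ^ r))
- | - | - | - | ------- | -------------- | ------- | ---------------------------
1 | 1 | 1 | 1 |    1    |       1        |    0    |              0             
1 | 1 | 1 | 0 |    1    |       0        |    0    |              1             
1 | 1 | 0 | 1 |    0    |       1        |    1    |              1             
1 | 1 | 0 | 0 |    0    |       1        |    1    |              1             
1 | 0 | 1 | 1 |    1    |       1        |    1    |              1             
1 | 0 | 1 | 0 |    1    |       0        |    1    |              1             
1 | 0 | 0 | 1 |    0    |       1        |    0    |              0             
1 | 0 | 0 | 0 |    0    |       1        |    0    |              0             
0 | 1 | 1 | 1 |    0    |       1        |    0    |              0             
0 | 1 | 1 | 0 |    0    |       1        |    0    |              0             
0 | 1 | 0 | 1 |    0    |       1        |    1    |              1             
0 | 1 | 0 | 0 |    0    |       1        |    1    |              1             
0 | 0 | 1 | 1 |    0    |       1        |    1    |              1             
0 | 0 | 1 | 0 |    0    |       1        |    1    |              1             
0 | 0 | 0 | 1 |    0    |       1        |    0    |              0             
0 | 0 | 0 | 0 |    0    |       1        |    0    |              0             
The formula is true on 9 of the 16 rows.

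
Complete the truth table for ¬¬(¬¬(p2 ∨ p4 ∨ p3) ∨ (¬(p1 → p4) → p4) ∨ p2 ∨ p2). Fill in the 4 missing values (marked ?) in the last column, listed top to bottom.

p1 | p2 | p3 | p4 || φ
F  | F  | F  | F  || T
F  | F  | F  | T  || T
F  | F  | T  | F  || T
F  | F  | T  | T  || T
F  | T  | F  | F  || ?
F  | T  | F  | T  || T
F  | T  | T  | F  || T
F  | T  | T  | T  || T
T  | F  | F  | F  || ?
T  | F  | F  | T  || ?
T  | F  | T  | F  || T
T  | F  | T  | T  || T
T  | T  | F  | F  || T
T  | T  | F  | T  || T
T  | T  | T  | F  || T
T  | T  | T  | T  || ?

Row p1=F, p2=T, p3=F, p4=F: (¬¬(p2 ∨ p4 ∨ p3) ∨ (¬(p1 → p4) → p4) ∨ p2 ∨ p2) = T, ¬(¬¬(p2 ∨ p4 ∨ p3) ∨ (¬(p1 → p4) → p4) ∨ p2 ∨ p2) = F, so the formula = T.
Row p1=T, p2=F, p3=F, p4=F: (¬¬(p2 ∨ p4 ∨ p3) ∨ (¬(p1 → p4) → p4) ∨ p2 ∨ p2) = F, ¬(¬¬(p2 ∨ p4 ∨ p3) ∨ (¬(p1 → p4) → p4) ∨ p2 ∨ p2) = T, so the formula = F.
Row p1=T, p2=F, p3=F, p4=T: (¬¬(p2 ∨ p4 ∨ p3) ∨ (¬(p1 → p4) → p4) ∨ p2 ∨ p2) = T, ¬(¬¬(p2 ∨ p4 ∨ p3) ∨ (¬(p1 → p4) → p4) ∨ p2 ∨ p2) = F, so the formula = T.
Row p1=T, p2=T, p3=T, p4=T: (¬¬(p2 ∨ p4 ∨ p3) ∨ (¬(p1 → p4) → p4) ∨ p2 ∨ p2) = T, ¬(¬¬(p2 ∨ p4 ∨ p3) ∨ (¬(p1 → p4) → p4) ∨ p2 ∨ p2) = F, so the formula = T.

T, F, T, T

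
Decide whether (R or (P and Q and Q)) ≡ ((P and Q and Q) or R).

equivalent

P | Q | R || φ | ψ
T | T | T || T | T
T | T | F || T | T
T | F | T || T | T
T | F | F || F | F
F | T | T || T | T
F | T | F || F | F
F | F | T || T | T
F | F | F || F | F
The columns for φ and ψ agree on every row, so they are logically equivalent.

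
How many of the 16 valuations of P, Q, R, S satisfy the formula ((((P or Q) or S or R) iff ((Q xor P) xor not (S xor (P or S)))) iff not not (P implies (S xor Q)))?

3

P | Q | R | S || (P or Q) | ((P or Q) or S or R) | (Q xor P) | (P or S) | (S xor (P or S)) | not (S xor (P or S)) | (S xor Q) | (P implies (S xor Q)) | not (P implies (S xor Q)) | φ
F | F | F | F ||    F     |          F           |     F     |    F     |        F         |          T           |     F     |           T           |             F             | F
F | F | F | T ||    F     |          T           |     F     |    T     |        F         |          T           |     T     |           T           |             F             | T
F | F | T | F ||    F     |          T           |     F     |    F     |        F         |          T           |     F     |           T           |             F             | T
F | F | T | T ||    F     |          T           |     F     |    T     |        F         |          T           |     T     |           T           |             F             | T
F | T | F | F ||    T     |          T           |     T     |    F     |        F         |          T           |     T     |           T           |             F             | F
F | T | F | T ||    T     |          T           |     T     |    T     |        F         |          T           |     F     |           T           |             F             | F
F | T | T | F ||    T     |          T           |     T     |    F     |        F         |          T           |     T     |           T           |             F             | F
F | T | T | T ||    T     |          T           |     T     |    T     |        F         |          T           |     F     |           T           |             F             | F
T | F | F | F ||    T     |          T           |     T     |    T     |        T         |          F           |     F     |           F           |             T             | F
T | F | F | T ||    T     |          T           |     T     |    T     |        F         |          T           |     T     |           T           |             F             | F
T | F | T | F ||    T     |          T           |     T     |    T     |        T         |          F           |     F     |           F           |             T             | F
T | F | T | T ||    T     |          T           |     T     |    T     |        F         |          T           |     T     |           T           |             F             | F
T | T | F | F ||    T     |          T           |     F     |    T     |        T         |          F           |     T     |           T           |             F             | F
T | T | F | T ||    T     |          T           |     F     |    T     |        F         |          T           |     F     |           F           |             T             | F
T | T | T | F ||    T     |          T           |     F     |    T     |        T         |          F           |     T     |           T           |             F             | F
T | T | T | T ||    T     |          T           |     F     |    T     |        F         |          T           |     F     |           F           |             T             | F
The formula is true on 3 of the 16 rows.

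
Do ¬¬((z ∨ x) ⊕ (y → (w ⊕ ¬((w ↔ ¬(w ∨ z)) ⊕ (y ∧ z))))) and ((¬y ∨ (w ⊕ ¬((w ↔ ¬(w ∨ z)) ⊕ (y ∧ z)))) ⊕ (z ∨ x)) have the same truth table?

x  y  z  w  |  φ  ψ
1  1  1  1  |  0  0
1  1  1  0  |  0  0
1  1  0  1  |  1  1
1  1  0  0  |  0  0
1  0  1  1  |  0  0
1  0  1  0  |  0  0
1  0  0  1  |  0  0
1  0  0  0  |  0  0
0  1  1  1  |  0  0
0  1  1  0  |  0  0
0  1  0  1  |  0  0
0  1  0  0  |  1  1
0  0  1  1  |  0  0
0  0  1  0  |  0  0
0  0  0  1  |  1  1
0  0  0  0  |  1  1
The columns for φ and ψ agree on every row, so they are logically equivalent.

equivalent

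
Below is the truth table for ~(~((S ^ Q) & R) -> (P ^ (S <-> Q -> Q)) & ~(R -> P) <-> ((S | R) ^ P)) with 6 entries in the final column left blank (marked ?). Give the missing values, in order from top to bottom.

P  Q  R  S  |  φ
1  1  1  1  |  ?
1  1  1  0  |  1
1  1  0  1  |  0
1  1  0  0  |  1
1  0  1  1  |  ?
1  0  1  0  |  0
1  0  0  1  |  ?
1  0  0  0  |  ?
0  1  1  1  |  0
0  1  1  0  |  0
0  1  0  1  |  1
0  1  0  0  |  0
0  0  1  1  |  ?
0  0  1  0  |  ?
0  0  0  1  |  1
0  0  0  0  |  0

Row P=1, Q=1, R=1, S=1: (~((S ^ Q) & R) -> (P ^ (S <-> Q -> Q)) & ~(R -> P)) = 0, ((S | R) ^ P) = 0, (~((S ^ Q) & R) -> (P ^ (S <-> Q -> Q)) & ~(R -> P) <-> ((S | R) ^ P)) = 1, so the formula = 0.
Row P=1, Q=0, R=1, S=1: (~((S ^ Q) & R) -> (P ^ (S <-> Q -> Q)) & ~(R -> P)) = 1, ((S | R) ^ P) = 0, (~((S ^ Q) & R) -> (P ^ (S <-> Q -> Q)) & ~(R -> P) <-> ((S | R) ^ P)) = 0, so the formula = 1.
Row P=1, Q=0, R=0, S=1: (~((S ^ Q) & R) -> (P ^ (S <-> Q -> Q)) & ~(R -> P)) = 0, ((S | R) ^ P) = 0, (~((S ^ Q) & R) -> (P ^ (S <-> Q -> Q)) & ~(R -> P) <-> ((S | R) ^ P)) = 1, so the formula = 0.
Row P=1, Q=0, R=0, S=0: (~((S ^ Q) & R) -> (P ^ (S <-> Q -> Q)) & ~(R -> P)) = 0, ((S | R) ^ P) = 1, (~((S ^ Q) & R) -> (P ^ (S <-> Q -> Q)) & ~(R -> P) <-> ((S | R) ^ P)) = 0, so the formula = 1.
Row P=0, Q=0, R=1, S=1: (~((S ^ Q) & R) -> (P ^ (S <-> Q -> Q)) & ~(R -> P)) = 1, ((S | R) ^ P) = 1, (~((S ^ Q) & R) -> (P ^ (S <-> Q -> Q)) & ~(R -> P) <-> ((S | R) ^ P)) = 1, so the formula = 0.
Row P=0, Q=0, R=1, S=0: (~((S ^ Q) & R) -> (P ^ (S <-> Q -> Q)) & ~(R -> P)) = 0, ((S | R) ^ P) = 1, (~((S ^ Q) & R) -> (P ^ (S <-> Q -> Q)) & ~(R -> P) <-> ((S | R) ^ P)) = 0, so the formula = 1.

0, 1, 0, 1, 0, 1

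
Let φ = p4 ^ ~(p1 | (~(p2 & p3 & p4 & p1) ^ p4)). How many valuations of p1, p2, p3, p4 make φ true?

p1  p2  p3  p4  |  (p4 & p1)  (p2 & p3 & (p4 & p1))  ~(p2 & p3 & (p4 & p1))  φ
F   F   F   F   |      F                F                      T             F
F   F   F   T   |      F                F                      T             F
F   F   T   F   |      F                F                      T             F
F   F   T   T   |      F                F                      T             F
F   T   F   F   |      F                F                      T             F
F   T   F   T   |      F                F                      T             F
F   T   T   F   |      F                F                      T             F
F   T   T   T   |      F                F                      T             F
T   F   F   F   |      F                F                      T             F
T   F   F   T   |      T                F                      T             T
T   F   T   F   |      F                F                      T             F
T   F   T   T   |      T                F                      T             T
T   T   F   F   |      F                F                      T             F
T   T   F   T   |      T                F                      T             T
T   T   T   F   |      F                F                      T             F
T   T   T   T   |      T                T                      F             T
The formula is true on 4 of the 16 rows.

4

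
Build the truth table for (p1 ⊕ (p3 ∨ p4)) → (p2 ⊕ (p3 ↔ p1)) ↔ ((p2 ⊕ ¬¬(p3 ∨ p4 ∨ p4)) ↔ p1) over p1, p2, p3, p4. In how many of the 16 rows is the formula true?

p1  p2  p3  p4  |  φ
T   T   T   T   |  F
T   T   T   F   |  F
T   T   F   T   |  F
T   T   F   F   |  T
T   F   T   T   |  T
T   F   T   F   |  T
T   F   F   T   |  T
T   F   F   F   |  T
F   T   T   T   |  T
F   T   T   F   |  T
F   T   F   T   |  F
F   T   F   F   |  F
F   F   T   T   |  T
F   F   T   F   |  T
F   F   F   T   |  F
F   F   F   F   |  T
The formula is true on 10 of the 16 rows.

10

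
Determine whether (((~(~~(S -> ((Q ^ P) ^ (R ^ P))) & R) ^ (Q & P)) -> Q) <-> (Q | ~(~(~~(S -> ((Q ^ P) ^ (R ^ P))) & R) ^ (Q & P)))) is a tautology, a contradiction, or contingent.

P  Q  R  S  |  (Q ^ P)  (R ^ P)  ((Q ^ P) ^ (R ^ P))  (S -> ((Q ^ P) ^ (R ^ P)))  ~(S -> ((Q ^ P) ^ (R ^ P)))  ~~(S -> ((Q ^ P) ^ (R ^ P)))  (Q & P)  φ
F  F  F  F  |     F        F              F                       T                            F                            T                   F     T
F  F  F  T  |     F        F              F                       F                            T                            F                   F     T
F  F  T  F  |     F        T              T                       T                            F                            T                   F     T
F  F  T  T  |     F        T              T                       T                            F                            T                   F     T
F  T  F  F  |     T        F              T                       T                            F                            T                   F     T
F  T  F  T  |     T        F              T                       T                            F                            T                   F     T
F  T  T  F  |     T        T              F                       T                            F                            T                   F     T
F  T  T  T  |     T        T              F                       F                            T                            F                   F     T
T  F  F  F  |     T        T              F                       T                            F                            T                   F     T
T  F  F  T  |     T        T              F                       F                            T                            F                   F     T
T  F  T  F  |     T        F              T                       T                            F                            T                   F     T
T  F  T  T  |     T        F              T                       T                            F                            T                   F     T
T  T  F  F  |     F        T              T                       T                            F                            T                   T     T
T  T  F  T  |     F        T              T                       T                            F                            T                   T     T
T  T  T  F  |     F        F              F                       T                            F                            T                   T     T
T  T  T  T  |     F        F              F                       F                            T                            F                   T     T
Every row is T, so the formula is a tautology.

tautology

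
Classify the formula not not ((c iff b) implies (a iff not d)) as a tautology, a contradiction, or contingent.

a  b  c  d  |  φ
0  0  0  0  |  0
0  0  0  1  |  1
0  0  1  0  |  1
0  0  1  1  |  1
0  1  0  0  |  1
0  1  0  1  |  1
0  1  1  0  |  0
0  1  1  1  |  1
1  0  0  0  |  1
1  0  0  1  |  0
1  0  1  0  |  1
1  0  1  1  |  1
1  1  0  0  |  1
1  1  0  1  |  1
1  1  1  0  |  1
1  1  1  1  |  0
12 of 16 rows are 1, so the formula is contingent.

contingent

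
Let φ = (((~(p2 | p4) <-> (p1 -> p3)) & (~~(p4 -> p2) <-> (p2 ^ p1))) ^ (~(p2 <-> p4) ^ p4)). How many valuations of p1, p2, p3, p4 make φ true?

9

p1  p2  p3  p4     (p2 | p4)  ~(p2 | p4)  (p1 -> p3)  (~(p2 | p4) <-> (p1 -> p3))  (p4 -> p2)  ~(p4 -> p2)  ~~(p4 -> p2)  (p2 ^ p1)  (~~(p4 -> p2) <-> (p2 ^ p1))  (p2 <-> p4)  ~(p2 <-> p4)  (~(p2 <-> p4) ^ p4)  φ
F   F   F   F          F          T           T                    T                   T            F            T            F                   F                     T            F                 F           F
F   F   F   T          T          F           T                    F                   F            T            F            F                   T                     F            T                 F           F
F   F   T   F          F          T           T                    T                   T            F            T            F                   F                     T            F                 F           F
F   F   T   T          T          F           T                    F                   F            T            F            F                   T                     F            T                 F           F
F   T   F   F          T          F           T                    F                   T            F            T            T                   T                     F            T                 T           T
F   T   F   T          T          F           T                    F                   T            F            T            T                   T                     T            F                 T           T
F   T   T   F          T          F           T                    F                   T            F            T            T                   T                     F            T                 T           T
F   T   T   T          T          F           T                    F                   T            F            T            T                   T                     T            F                 T           T
T   F   F   F          F          T           F                    F                   T            F            T            T                   T                     T            F                 F           F
T   F   F   T          T          F           F                    T                   F            T            F            T                   F                     F            T                 F           F
T   F   T   F          F          T           T                    T                   T            F            T            T                   T                     T            F                 F           T
T   F   T   T          T          F           T                    F                   F            T            F            T                   F                     F            T                 F           F
T   T   F   F          T          F           F                    T                   T            F            T            F                   F                     F            T                 T           T
T   T   F   T          T          F           F                    T                   T            F            T            F                   F                     T            F                 T           T
T   T   T   F          T          F           T                    F                   T            F            T            F                   F                     F            T                 T           T
T   T   T   T          T          F           T                    F                   T            F            T            F                   F                     T            F                 T           T
The formula is true on 9 of the 16 rows.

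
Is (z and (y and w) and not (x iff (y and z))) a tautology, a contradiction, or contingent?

x | y | z | w || (y and w) | (y and z) | (x iff (y and z)) | not (x iff (y and z)) | φ
F | F | F | F ||     F     |     F     |         T         |           F           | F
F | F | F | T ||     F     |     F     |         T         |           F           | F
F | F | T | F ||     F     |     F     |         T         |           F           | F
F | F | T | T ||     F     |     F     |         T         |           F           | F
F | T | F | F ||     F     |     F     |         T         |           F           | F
F | T | F | T ||     T     |     F     |         T         |           F           | F
F | T | T | F ||     F     |     T     |         F         |           T           | F
F | T | T | T ||     T     |     T     |         F         |           T           | T
T | F | F | F ||     F     |     F     |         F         |           T           | F
T | F | F | T ||     F     |     F     |         F         |           T           | F
T | F | T | F ||     F     |     F     |         F         |           T           | F
T | F | T | T ||     F     |     F     |         F         |           T           | F
T | T | F | F ||     F     |     F     |         F         |           T           | F
T | T | F | T ||     T     |     F     |         F         |           T           | F
T | T | T | F ||     F     |     T     |         T         |           F           | F
T | T | T | T ||     T     |     T     |         T         |           F           | F
1 of 16 rows are T, so the formula is contingent.

contingent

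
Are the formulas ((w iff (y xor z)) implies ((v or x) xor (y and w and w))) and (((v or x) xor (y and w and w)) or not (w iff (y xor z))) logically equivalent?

equivalent

x | y | z | w | v | φ | ψ
- | - | - | - | - | - | -
1 | 1 | 1 | 1 | 1 | 1 | 1
1 | 1 | 1 | 1 | 0 | 1 | 1
1 | 1 | 1 | 0 | 1 | 1 | 1
1 | 1 | 1 | 0 | 0 | 1 | 1
1 | 1 | 0 | 1 | 1 | 0 | 0
1 | 1 | 0 | 1 | 0 | 0 | 0
1 | 1 | 0 | 0 | 1 | 1 | 1
1 | 1 | 0 | 0 | 0 | 1 | 1
1 | 0 | 1 | 1 | 1 | 1 | 1
1 | 0 | 1 | 1 | 0 | 1 | 1
1 | 0 | 1 | 0 | 1 | 1 | 1
1 | 0 | 1 | 0 | 0 | 1 | 1
1 | 0 | 0 | 1 | 1 | 1 | 1
1 | 0 | 0 | 1 | 0 | 1 | 1
1 | 0 | 0 | 0 | 1 | 1 | 1
1 | 0 | 0 | 0 | 0 | 1 | 1
0 | 1 | 1 | 1 | 1 | 1 | 1
0 | 1 | 1 | 1 | 0 | 1 | 1
0 | 1 | 1 | 0 | 1 | 1 | 1
0 | 1 | 1 | 0 | 0 | 0 | 0
0 | 1 | 0 | 1 | 1 | 0 | 0
0 | 1 | 0 | 1 | 0 | 1 | 1
0 | 1 | 0 | 0 | 1 | 1 | 1
0 | 1 | 0 | 0 | 0 | 1 | 1
0 | 0 | 1 | 1 | 1 | 1 | 1
0 | 0 | 1 | 1 | 0 | 0 | 0
0 | 0 | 1 | 0 | 1 | 1 | 1
0 | 0 | 1 | 0 | 0 | 1 | 1
0 | 0 | 0 | 1 | 1 | 1 | 1
0 | 0 | 0 | 1 | 0 | 1 | 1
0 | 0 | 0 | 0 | 1 | 1 | 1
0 | 0 | 0 | 0 | 0 | 0 | 0
The columns for φ and ψ agree on every row, so they are logically equivalent.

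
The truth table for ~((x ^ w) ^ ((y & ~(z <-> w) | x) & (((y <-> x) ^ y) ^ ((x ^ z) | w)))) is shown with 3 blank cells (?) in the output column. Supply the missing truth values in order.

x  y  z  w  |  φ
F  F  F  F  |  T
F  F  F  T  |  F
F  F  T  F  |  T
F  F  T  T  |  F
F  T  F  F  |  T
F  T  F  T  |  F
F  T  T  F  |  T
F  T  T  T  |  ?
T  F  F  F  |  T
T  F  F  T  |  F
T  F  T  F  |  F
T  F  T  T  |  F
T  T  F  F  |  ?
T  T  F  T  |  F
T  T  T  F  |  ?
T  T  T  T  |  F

F, T, F

Row x=F, y=T, z=T, w=T: (x ^ w) = T, ((y & ~(z <-> w) | x) & (((y <-> x) ^ y) ^ ((x ^ z) | w))) = F, ((x ^ w) ^ ((y & ~(z <-> w) | x) & (((y <-> x) ^ y) ^ ((x ^ z) | w)))) = T, so the formula = F.
Row x=T, y=T, z=F, w=F: (x ^ w) = T, ((y & ~(z <-> w) | x) & (((y <-> x) ^ y) ^ ((x ^ z) | w))) = T, ((x ^ w) ^ ((y & ~(z <-> w) | x) & (((y <-> x) ^ y) ^ ((x ^ z) | w)))) = F, so the formula = T.
Row x=T, y=T, z=T, w=F: (x ^ w) = T, ((y & ~(z <-> w) | x) & (((y <-> x) ^ y) ^ ((x ^ z) | w))) = F, ((x ^ w) ^ ((y & ~(z <-> w) | x) & (((y <-> x) ^ y) ^ ((x ^ z) | w)))) = T, so the formula = F.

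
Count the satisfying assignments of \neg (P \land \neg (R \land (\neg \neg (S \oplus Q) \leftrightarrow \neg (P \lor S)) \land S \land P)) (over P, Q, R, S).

P | Q | R | S || φ
T | T | T | T || T
T | T | T | F || F
T | T | F | T || F
T | T | F | F || F
T | F | T | T || F
T | F | T | F || F
T | F | F | T || F
T | F | F | F || F
F | T | T | T || T
F | T | T | F || T
F | T | F | T || T
F | T | F | F || T
F | F | T | T || T
F | F | T | F || T
F | F | F | T || T
F | F | F | F || T
The formula is true on 9 of the 16 rows.

9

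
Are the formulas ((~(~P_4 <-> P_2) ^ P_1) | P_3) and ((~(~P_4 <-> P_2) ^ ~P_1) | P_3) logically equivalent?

 P_1  |  P_2  |  P_3  |  P_4  |   φ   |   ψ  
----- | ----- | ----- | ----- | ----- | -----
 True |  True |  True |  True |  True |  True
 True |  True |  True | False |  True |  True
 True |  True | False |  True | False |  True
 True |  True | False | False |  True | False
 True | False |  True |  True |  True |  True
 True | False |  True | False |  True |  True
 True | False | False |  True |  True | False
 True | False | False | False | False |  True
False |  True |  True |  True |  True |  True
False |  True |  True | False |  True |  True
False |  True | False |  True |  True | False
False |  True | False | False | False |  True
False | False |  True |  True |  True |  True
False | False |  True | False |  True |  True
False | False | False |  True | False |  True
False | False | False | False |  True | False
The columns differ at P_1=True, P_2=True, P_3=False, P_4=True (φ=False, ψ=True), so they are not equivalent.

not equivalent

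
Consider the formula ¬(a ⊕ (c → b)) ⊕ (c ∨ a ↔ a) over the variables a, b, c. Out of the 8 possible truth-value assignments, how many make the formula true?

4

a  b  c  |  (¬(a ⊕ (c → b)) ⊕ ((c ∨ a) ↔ a))
F  F  F  |                 T                
F  F  T  |                 T                
F  T  F  |                 T                
F  T  T  |                 F                
T  F  F  |                 F                
T  F  T  |                 T                
T  T  F  |                 F                
T  T  T  |                 F                
The formula is true on 4 of the 8 rows.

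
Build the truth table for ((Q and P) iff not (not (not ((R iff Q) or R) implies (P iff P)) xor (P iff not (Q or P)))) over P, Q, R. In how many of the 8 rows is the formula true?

4

P | Q | R || φ
1 | 1 | 1 || 1
1 | 1 | 0 || 1
1 | 0 | 1 || 0
1 | 0 | 0 || 0
0 | 1 | 1 || 1
0 | 1 | 0 || 1
0 | 0 | 1 || 0
0 | 0 | 0 || 0
The formula is true on 4 of the 8 rows.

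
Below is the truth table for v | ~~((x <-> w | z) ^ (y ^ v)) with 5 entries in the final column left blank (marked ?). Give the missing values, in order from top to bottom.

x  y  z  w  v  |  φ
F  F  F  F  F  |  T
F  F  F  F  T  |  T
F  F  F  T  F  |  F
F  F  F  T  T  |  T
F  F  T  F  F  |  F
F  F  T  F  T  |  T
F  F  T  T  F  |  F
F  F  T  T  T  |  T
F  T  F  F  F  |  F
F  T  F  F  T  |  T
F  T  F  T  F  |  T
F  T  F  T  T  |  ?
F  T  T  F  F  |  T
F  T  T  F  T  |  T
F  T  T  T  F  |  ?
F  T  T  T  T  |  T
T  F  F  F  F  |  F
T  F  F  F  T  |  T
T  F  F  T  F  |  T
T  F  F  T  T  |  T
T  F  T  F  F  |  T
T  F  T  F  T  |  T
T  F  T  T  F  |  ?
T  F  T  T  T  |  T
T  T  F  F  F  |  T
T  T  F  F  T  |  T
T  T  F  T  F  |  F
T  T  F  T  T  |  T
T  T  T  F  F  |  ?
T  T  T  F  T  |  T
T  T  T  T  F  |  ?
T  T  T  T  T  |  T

T, T, T, F, F

Row x=F, y=T, z=F, w=T, v=T: ~~((x <-> w | z) ^ (y ^ v)) = F, so the formula = T.
Row x=F, y=T, z=T, w=T, v=F: ~~((x <-> w | z) ^ (y ^ v)) = T, so the formula = T.
Row x=T, y=F, z=T, w=T, v=F: ~~((x <-> w | z) ^ (y ^ v)) = T, so the formula = T.
Row x=T, y=T, z=T, w=F, v=F: ~~((x <-> w | z) ^ (y ^ v)) = F, so the formula = F.
Row x=T, y=T, z=T, w=T, v=F: ~~((x <-> w | z) ^ (y ^ v)) = F, so the formula = F.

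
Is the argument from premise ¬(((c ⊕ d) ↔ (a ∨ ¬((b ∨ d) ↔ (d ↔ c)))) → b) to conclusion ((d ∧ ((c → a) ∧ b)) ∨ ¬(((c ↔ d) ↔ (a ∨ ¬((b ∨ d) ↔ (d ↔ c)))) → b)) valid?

no

a  b  c  d  |  φ  ψ
1  1  1  1  |  0  1
1  1  1  0  |  0  0
1  1  0  1  |  0  1
1  1  0  0  |  0  0
1  0  1  1  |  0  1
1  0  1  0  |  1  0
1  0  0  1  |  1  0
1  0  0  0  |  0  1
0  1  1  1  |  0  0
0  1  1  0  |  0  0
0  1  0  1  |  0  1
0  1  0  0  |  0  0
0  0  1  1  |  1  0
0  0  1  0  |  0  1
0  0  0  1  |  1  0
0  0  0  0  |  0  1
At a=1, b=0, c=1, d=0 we have φ true but ψ false, so φ does not entail ψ.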